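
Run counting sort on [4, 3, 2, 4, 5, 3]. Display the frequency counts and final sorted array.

Count array: [0, 0, 1, 2, 2, 1]
(count[i] = number of elements equal to i)
Cumulative count: [0, 0, 1, 3, 5, 6]
Sorted: [2, 3, 3, 4, 4, 5]


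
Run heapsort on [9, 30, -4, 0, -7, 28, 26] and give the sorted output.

Build heap: [30, 9, 28, 0, -7, -4, 26]
Extract 30: [28, 9, 26, 0, -7, -4, 30]
Extract 28: [26, 9, -4, 0, -7, 28, 30]
Extract 26: [9, 0, -4, -7, 26, 28, 30]
Extract 9: [0, -7, -4, 9, 26, 28, 30]
Extract 0: [-4, -7, 0, 9, 26, 28, 30]
Extract -4: [-7, -4, 0, 9, 26, 28, 30]


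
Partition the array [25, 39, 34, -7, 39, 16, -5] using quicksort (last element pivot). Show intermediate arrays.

Partition 1: pivot=-5 at index 1 -> [-7, -5, 34, 25, 39, 16, 39]
Partition 2: pivot=39 at index 6 -> [-7, -5, 34, 25, 39, 16, 39]
Partition 3: pivot=16 at index 2 -> [-7, -5, 16, 25, 39, 34, 39]
Partition 4: pivot=34 at index 4 -> [-7, -5, 16, 25, 34, 39, 39]


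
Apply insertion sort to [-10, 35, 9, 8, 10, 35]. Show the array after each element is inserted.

First element -10 is already 'sorted'
Insert 35: shifted 0 elements -> [-10, 35, 9, 8, 10, 35]
Insert 9: shifted 1 elements -> [-10, 9, 35, 8, 10, 35]
Insert 8: shifted 2 elements -> [-10, 8, 9, 35, 10, 35]
Insert 10: shifted 1 elements -> [-10, 8, 9, 10, 35, 35]
Insert 35: shifted 0 elements -> [-10, 8, 9, 10, 35, 35]


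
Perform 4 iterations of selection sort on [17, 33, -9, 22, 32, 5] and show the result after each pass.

Pass 1: Select minimum -9 at index 2, swap -> [-9, 33, 17, 22, 32, 5]
Pass 2: Select minimum 5 at index 5, swap -> [-9, 5, 17, 22, 32, 33]
Pass 3: Select minimum 17 at index 2, swap -> [-9, 5, 17, 22, 32, 33]
Pass 4: Select minimum 22 at index 3, swap -> [-9, 5, 17, 22, 32, 33]


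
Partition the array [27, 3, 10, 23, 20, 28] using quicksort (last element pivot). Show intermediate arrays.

Partition 1: pivot=28 at index 5 -> [27, 3, 10, 23, 20, 28]
Partition 2: pivot=20 at index 2 -> [3, 10, 20, 23, 27, 28]
Partition 3: pivot=10 at index 1 -> [3, 10, 20, 23, 27, 28]
Partition 4: pivot=27 at index 4 -> [3, 10, 20, 23, 27, 28]


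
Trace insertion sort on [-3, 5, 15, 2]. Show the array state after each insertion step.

First element -3 is already 'sorted'
Insert 5: shifted 0 elements -> [-3, 5, 15, 2]
Insert 15: shifted 0 elements -> [-3, 5, 15, 2]
Insert 2: shifted 2 elements -> [-3, 2, 5, 15]


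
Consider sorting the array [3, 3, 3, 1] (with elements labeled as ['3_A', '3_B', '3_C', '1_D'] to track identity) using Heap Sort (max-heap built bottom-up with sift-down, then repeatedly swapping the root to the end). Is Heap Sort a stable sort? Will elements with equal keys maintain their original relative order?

Trace Heap Sort on the labeled array (the key is the number; the letter only tracks identity):
  Build max-heap: [3_A, 3_B, 3_C, 1_D]
  Swap root 3_A to index 3, re-heapify first 3 -> [3_B, 1_D, 3_C, 3_A]
  Swap root 3_B to index 2, re-heapify first 2 -> [3_C, 1_D, 3_B, 3_A]
  Swap root 3_C to index 1, re-heapify first 1 -> [1_D, 3_C, 3_B, 3_A]
Final order: [1_D, 3_C, 3_B, 3_A]
Equal keys:
  value 3: originally 3_A, 3_B, 3_C; after sorting 3_C, 3_B, 3_A -> order changed
Equal keys were reordered, so Heap Sort is not stable: heap construction and root-to-end swaps move elements without regard to the original order of equal keys. (One such input is enough; an unstable sort may happen to preserve order on other inputs, but it gives no guarantee.)
Answer: Not stable


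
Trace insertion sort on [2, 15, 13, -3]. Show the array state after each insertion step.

First element 2 is already 'sorted'
Insert 15: shifted 0 elements -> [2, 15, 13, -3]
Insert 13: shifted 1 elements -> [2, 13, 15, -3]
Insert -3: shifted 3 elements -> [-3, 2, 13, 15]


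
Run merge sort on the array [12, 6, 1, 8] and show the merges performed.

Divide and conquer:
  Merge [12] + [6] -> [6, 12]
  Merge [1] + [8] -> [1, 8]
  Merge [6, 12] + [1, 8] -> [1, 6, 8, 12]


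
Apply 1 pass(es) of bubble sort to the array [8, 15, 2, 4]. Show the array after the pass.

After pass 1: [8, 2, 4, 15] (2 swaps)
Total swaps: 2


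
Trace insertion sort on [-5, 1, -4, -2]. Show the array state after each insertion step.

First element -5 is already 'sorted'
Insert 1: shifted 0 elements -> [-5, 1, -4, -2]
Insert -4: shifted 1 elements -> [-5, -4, 1, -2]
Insert -2: shifted 1 elements -> [-5, -4, -2, 1]


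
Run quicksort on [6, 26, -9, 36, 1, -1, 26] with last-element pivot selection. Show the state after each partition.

Partition 1: pivot=26 at index 5 -> [6, 26, -9, 1, -1, 26, 36]
Partition 2: pivot=-1 at index 1 -> [-9, -1, 6, 1, 26, 26, 36]
Partition 3: pivot=26 at index 4 -> [-9, -1, 6, 1, 26, 26, 36]
Partition 4: pivot=1 at index 2 -> [-9, -1, 1, 6, 26, 26, 36]


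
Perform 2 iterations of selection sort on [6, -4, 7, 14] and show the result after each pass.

Pass 1: Select minimum -4 at index 1, swap -> [-4, 6, 7, 14]
Pass 2: Select minimum 6 at index 1, swap -> [-4, 6, 7, 14]


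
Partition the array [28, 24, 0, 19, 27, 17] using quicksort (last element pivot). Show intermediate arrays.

Partition 1: pivot=17 at index 1 -> [0, 17, 28, 19, 27, 24]
Partition 2: pivot=24 at index 3 -> [0, 17, 19, 24, 27, 28]
Partition 3: pivot=28 at index 5 -> [0, 17, 19, 24, 27, 28]


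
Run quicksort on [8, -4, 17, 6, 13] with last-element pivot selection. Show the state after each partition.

Partition 1: pivot=13 at index 3 -> [8, -4, 6, 13, 17]
Partition 2: pivot=6 at index 1 -> [-4, 6, 8, 13, 17]


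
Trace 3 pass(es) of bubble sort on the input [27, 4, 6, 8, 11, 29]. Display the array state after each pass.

After pass 1: [4, 6, 8, 11, 27, 29] (4 swaps)
After pass 2: [4, 6, 8, 11, 27, 29] (0 swaps)
After pass 3: [4, 6, 8, 11, 27, 29] (0 swaps)
Total swaps: 4


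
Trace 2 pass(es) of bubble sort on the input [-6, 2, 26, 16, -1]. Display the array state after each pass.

After pass 1: [-6, 2, 16, -1, 26] (2 swaps)
After pass 2: [-6, 2, -1, 16, 26] (1 swaps)
Total swaps: 3


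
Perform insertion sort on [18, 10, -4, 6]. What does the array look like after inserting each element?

First element 18 is already 'sorted'
Insert 10: shifted 1 elements -> [10, 18, -4, 6]
Insert -4: shifted 2 elements -> [-4, 10, 18, 6]
Insert 6: shifted 2 elements -> [-4, 6, 10, 18]


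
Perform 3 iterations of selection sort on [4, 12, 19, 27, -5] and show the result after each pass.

Pass 1: Select minimum -5 at index 4, swap -> [-5, 12, 19, 27, 4]
Pass 2: Select minimum 4 at index 4, swap -> [-5, 4, 19, 27, 12]
Pass 3: Select minimum 12 at index 4, swap -> [-5, 4, 12, 27, 19]


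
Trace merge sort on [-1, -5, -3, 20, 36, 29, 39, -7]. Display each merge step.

Divide and conquer:
  Merge [-1] + [-5] -> [-5, -1]
  Merge [-3] + [20] -> [-3, 20]
  Merge [-5, -1] + [-3, 20] -> [-5, -3, -1, 20]
  Merge [36] + [29] -> [29, 36]
  Merge [39] + [-7] -> [-7, 39]
  Merge [29, 36] + [-7, 39] -> [-7, 29, 36, 39]
  Merge [-5, -3, -1, 20] + [-7, 29, 36, 39] -> [-7, -5, -3, -1, 20, 29, 36, 39]


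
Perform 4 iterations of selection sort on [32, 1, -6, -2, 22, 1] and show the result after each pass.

Pass 1: Select minimum -6 at index 2, swap -> [-6, 1, 32, -2, 22, 1]
Pass 2: Select minimum -2 at index 3, swap -> [-6, -2, 32, 1, 22, 1]
Pass 3: Select minimum 1 at index 3, swap -> [-6, -2, 1, 32, 22, 1]
Pass 4: Select minimum 1 at index 5, swap -> [-6, -2, 1, 1, 22, 32]


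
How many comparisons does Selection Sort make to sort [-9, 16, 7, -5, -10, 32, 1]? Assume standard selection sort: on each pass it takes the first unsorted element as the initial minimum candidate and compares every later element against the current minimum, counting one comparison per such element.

Pass 1: scan indices 1..6 for the minimum = 6 comparison(s); min is -10, place at index 0 -> [-10, 16, 7, -5, -9, 32, 1]
Pass 2: scan indices 2..6 for the minimum = 5 comparison(s); min is -9, place at index 1 -> [-10, -9, 7, -5, 16, 32, 1]
Pass 3: scan indices 3..6 for the minimum = 4 comparison(s); min is -5, place at index 2 -> [-10, -9, -5, 7, 16, 32, 1]
Pass 4: scan indices 4..6 for the minimum = 3 comparison(s); min is 1, place at index 3 -> [-10, -9, -5, 1, 16, 32, 7]
Pass 5: scan indices 5..6 for the minimum = 2 comparison(s); min is 7, place at index 4 -> [-10, -9, -5, 1, 7, 32, 16]
Pass 6: scan indices 6..6 for the minimum = 1 comparison(s); min is 16, place at index 5 -> [-10, -9, -5, 1, 7, 16, 32]
Selection sort always scans the whole unsorted suffix, so the count is (n-1) + (n-2) + ... + 1 = n(n-1)/2 = 7*6/2 = 21 regardless of the input order.
Total comparisons: 6 + 5 + 4 + 3 + 2 + 1 = 21


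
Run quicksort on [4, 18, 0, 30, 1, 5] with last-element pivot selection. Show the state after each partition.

Partition 1: pivot=5 at index 3 -> [4, 0, 1, 5, 18, 30]
Partition 2: pivot=1 at index 1 -> [0, 1, 4, 5, 18, 30]
Partition 3: pivot=30 at index 5 -> [0, 1, 4, 5, 18, 30]


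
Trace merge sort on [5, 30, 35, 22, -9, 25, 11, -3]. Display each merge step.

Divide and conquer:
  Merge [5] + [30] -> [5, 30]
  Merge [35] + [22] -> [22, 35]
  Merge [5, 30] + [22, 35] -> [5, 22, 30, 35]
  Merge [-9] + [25] -> [-9, 25]
  Merge [11] + [-3] -> [-3, 11]
  Merge [-9, 25] + [-3, 11] -> [-9, -3, 11, 25]
  Merge [5, 22, 30, 35] + [-9, -3, 11, 25] -> [-9, -3, 5, 11, 22, 25, 30, 35]


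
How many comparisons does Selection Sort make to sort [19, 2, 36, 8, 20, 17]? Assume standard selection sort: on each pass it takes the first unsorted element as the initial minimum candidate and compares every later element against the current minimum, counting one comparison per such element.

Pass 1: scan indices 1..5 for the minimum = 5 comparison(s); min is 2, place at index 0 -> [2, 19, 36, 8, 20, 17]
Pass 2: scan indices 2..5 for the minimum = 4 comparison(s); min is 8, place at index 1 -> [2, 8, 36, 19, 20, 17]
Pass 3: scan indices 3..5 for the minimum = 3 comparison(s); min is 17, place at index 2 -> [2, 8, 17, 19, 20, 36]
Pass 4: scan indices 4..5 for the minimum = 2 comparison(s); min is 19, place at index 3 -> [2, 8, 17, 19, 20, 36]
Pass 5: scan indices 5..5 for the minimum = 1 comparison(s); min is 20, place at index 4 -> [2, 8, 17, 19, 20, 36]
Selection sort always scans the whole unsorted suffix, so the count is (n-1) + (n-2) + ... + 1 = n(n-1)/2 = 6*5/2 = 15 regardless of the input order.
Total comparisons: 5 + 4 + 3 + 2 + 1 = 15


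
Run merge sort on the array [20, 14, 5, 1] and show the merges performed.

Divide and conquer:
  Merge [20] + [14] -> [14, 20]
  Merge [5] + [1] -> [1, 5]
  Merge [14, 20] + [1, 5] -> [1, 5, 14, 20]


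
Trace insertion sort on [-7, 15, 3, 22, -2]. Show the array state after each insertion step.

First element -7 is already 'sorted'
Insert 15: shifted 0 elements -> [-7, 15, 3, 22, -2]
Insert 3: shifted 1 elements -> [-7, 3, 15, 22, -2]
Insert 22: shifted 0 elements -> [-7, 3, 15, 22, -2]
Insert -2: shifted 3 elements -> [-7, -2, 3, 15, 22]


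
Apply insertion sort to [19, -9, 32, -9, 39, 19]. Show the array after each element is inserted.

First element 19 is already 'sorted'
Insert -9: shifted 1 elements -> [-9, 19, 32, -9, 39, 19]
Insert 32: shifted 0 elements -> [-9, 19, 32, -9, 39, 19]
Insert -9: shifted 2 elements -> [-9, -9, 19, 32, 39, 19]
Insert 39: shifted 0 elements -> [-9, -9, 19, 32, 39, 19]
Insert 19: shifted 2 elements -> [-9, -9, 19, 19, 32, 39]


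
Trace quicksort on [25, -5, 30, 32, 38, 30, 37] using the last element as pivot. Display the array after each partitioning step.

Partition 1: pivot=37 at index 5 -> [25, -5, 30, 32, 30, 37, 38]
Partition 2: pivot=30 at index 3 -> [25, -5, 30, 30, 32, 37, 38]
Partition 3: pivot=30 at index 2 -> [25, -5, 30, 30, 32, 37, 38]
Partition 4: pivot=-5 at index 0 -> [-5, 25, 30, 30, 32, 37, 38]


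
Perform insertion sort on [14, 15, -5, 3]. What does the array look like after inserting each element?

First element 14 is already 'sorted'
Insert 15: shifted 0 elements -> [14, 15, -5, 3]
Insert -5: shifted 2 elements -> [-5, 14, 15, 3]
Insert 3: shifted 2 elements -> [-5, 3, 14, 15]


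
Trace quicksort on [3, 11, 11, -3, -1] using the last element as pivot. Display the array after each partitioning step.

Partition 1: pivot=-1 at index 1 -> [-3, -1, 11, 3, 11]
Partition 2: pivot=11 at index 4 -> [-3, -1, 11, 3, 11]
Partition 3: pivot=3 at index 2 -> [-3, -1, 3, 11, 11]


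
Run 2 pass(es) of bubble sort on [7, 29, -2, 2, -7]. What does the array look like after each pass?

After pass 1: [7, -2, 2, -7, 29] (3 swaps)
After pass 2: [-2, 2, -7, 7, 29] (3 swaps)
Total swaps: 6


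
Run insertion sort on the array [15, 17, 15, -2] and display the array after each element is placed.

First element 15 is already 'sorted'
Insert 17: shifted 0 elements -> [15, 17, 15, -2]
Insert 15: shifted 1 elements -> [15, 15, 17, -2]
Insert -2: shifted 3 elements -> [-2, 15, 15, 17]


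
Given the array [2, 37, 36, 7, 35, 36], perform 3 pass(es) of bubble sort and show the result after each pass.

After pass 1: [2, 36, 7, 35, 36, 37] (4 swaps)
After pass 2: [2, 7, 35, 36, 36, 37] (2 swaps)
After pass 3: [2, 7, 35, 36, 36, 37] (0 swaps)
Total swaps: 6


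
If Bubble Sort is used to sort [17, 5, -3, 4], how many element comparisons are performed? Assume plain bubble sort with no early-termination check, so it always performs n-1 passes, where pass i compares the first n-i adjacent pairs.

Pass 1: compare adjacent pairs (0,1)..(2,3) = 3 comparison(s), 3 swap(s) -> [5, -3, 4, 17]
Pass 2: compare adjacent pairs (0,1)..(1,2) = 2 comparison(s), 2 swap(s) -> [-3, 4, 5, 17]
Pass 3: compare adjacent pairs (0,1)..(0,1) = 1 comparison(s), 0 swap(s) -> [-3, 4, 5, 17]
Total comparisons: 3 + 2 + 1 = 6


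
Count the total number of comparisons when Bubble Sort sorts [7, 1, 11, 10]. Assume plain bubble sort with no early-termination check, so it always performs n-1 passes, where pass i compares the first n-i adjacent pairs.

Pass 1: compare adjacent pairs (0,1)..(2,3) = 3 comparison(s), 2 swap(s) -> [1, 7, 10, 11]
Pass 2: compare adjacent pairs (0,1)..(1,2) = 2 comparison(s), 0 swap(s) -> [1, 7, 10, 11]
Pass 3: compare adjacent pairs (0,1)..(0,1) = 1 comparison(s), 0 swap(s) -> [1, 7, 10, 11]
Total comparisons: 3 + 2 + 1 = 6


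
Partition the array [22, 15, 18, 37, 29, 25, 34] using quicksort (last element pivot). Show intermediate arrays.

Partition 1: pivot=34 at index 5 -> [22, 15, 18, 29, 25, 34, 37]
Partition 2: pivot=25 at index 3 -> [22, 15, 18, 25, 29, 34, 37]
Partition 3: pivot=18 at index 1 -> [15, 18, 22, 25, 29, 34, 37]


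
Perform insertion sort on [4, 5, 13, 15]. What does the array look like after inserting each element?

First element 4 is already 'sorted'
Insert 5: shifted 0 elements -> [4, 5, 13, 15]
Insert 13: shifted 0 elements -> [4, 5, 13, 15]
Insert 15: shifted 0 elements -> [4, 5, 13, 15]


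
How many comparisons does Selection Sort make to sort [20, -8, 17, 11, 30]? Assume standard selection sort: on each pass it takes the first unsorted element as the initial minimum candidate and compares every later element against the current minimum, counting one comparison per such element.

Pass 1: scan indices 1..4 for the minimum = 4 comparison(s); min is -8, place at index 0 -> [-8, 20, 17, 11, 30]
Pass 2: scan indices 2..4 for the minimum = 3 comparison(s); min is 11, place at index 1 -> [-8, 11, 17, 20, 30]
Pass 3: scan indices 3..4 for the minimum = 2 comparison(s); min is 17, place at index 2 -> [-8, 11, 17, 20, 30]
Pass 4: scan indices 4..4 for the minimum = 1 comparison(s); min is 20, place at index 3 -> [-8, 11, 17, 20, 30]
Selection sort always scans the whole unsorted suffix, so the count is (n-1) + (n-2) + ... + 1 = n(n-1)/2 = 5*4/2 = 10 regardless of the input order.
Total comparisons: 4 + 3 + 2 + 1 = 10


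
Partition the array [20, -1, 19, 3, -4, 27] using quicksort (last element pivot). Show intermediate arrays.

Partition 1: pivot=27 at index 5 -> [20, -1, 19, 3, -4, 27]
Partition 2: pivot=-4 at index 0 -> [-4, -1, 19, 3, 20, 27]
Partition 3: pivot=20 at index 4 -> [-4, -1, 19, 3, 20, 27]
Partition 4: pivot=3 at index 2 -> [-4, -1, 3, 19, 20, 27]


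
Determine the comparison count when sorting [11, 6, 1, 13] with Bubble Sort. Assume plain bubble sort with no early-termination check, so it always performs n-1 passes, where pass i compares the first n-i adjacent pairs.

Pass 1: compare adjacent pairs (0,1)..(2,3) = 3 comparison(s), 2 swap(s) -> [6, 1, 11, 13]
Pass 2: compare adjacent pairs (0,1)..(1,2) = 2 comparison(s), 1 swap(s) -> [1, 6, 11, 13]
Pass 3: compare adjacent pairs (0,1)..(0,1) = 1 comparison(s), 0 swap(s) -> [1, 6, 11, 13]
Total comparisons: 3 + 2 + 1 = 6


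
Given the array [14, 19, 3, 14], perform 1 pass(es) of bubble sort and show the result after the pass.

After pass 1: [14, 3, 14, 19] (2 swaps)
Total swaps: 2


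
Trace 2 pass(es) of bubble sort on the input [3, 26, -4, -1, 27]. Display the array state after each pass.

After pass 1: [3, -4, -1, 26, 27] (2 swaps)
After pass 2: [-4, -1, 3, 26, 27] (2 swaps)
Total swaps: 4


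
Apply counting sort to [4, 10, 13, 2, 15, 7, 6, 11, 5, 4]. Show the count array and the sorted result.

Count array: [0, 0, 1, 0, 2, 1, 1, 1, 0, 0, 1, 1, 0, 1, 0, 1]
(count[i] = number of elements equal to i)
Cumulative count: [0, 0, 1, 1, 3, 4, 5, 6, 6, 6, 7, 8, 8, 9, 9, 10]
Sorted: [2, 4, 4, 5, 6, 7, 10, 11, 13, 15]


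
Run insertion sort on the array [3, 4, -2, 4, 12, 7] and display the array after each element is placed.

First element 3 is already 'sorted'
Insert 4: shifted 0 elements -> [3, 4, -2, 4, 12, 7]
Insert -2: shifted 2 elements -> [-2, 3, 4, 4, 12, 7]
Insert 4: shifted 0 elements -> [-2, 3, 4, 4, 12, 7]
Insert 12: shifted 0 elements -> [-2, 3, 4, 4, 12, 7]
Insert 7: shifted 1 elements -> [-2, 3, 4, 4, 7, 12]


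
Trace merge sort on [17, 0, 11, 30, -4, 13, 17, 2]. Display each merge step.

Divide and conquer:
  Merge [17] + [0] -> [0, 17]
  Merge [11] + [30] -> [11, 30]
  Merge [0, 17] + [11, 30] -> [0, 11, 17, 30]
  Merge [-4] + [13] -> [-4, 13]
  Merge [17] + [2] -> [2, 17]
  Merge [-4, 13] + [2, 17] -> [-4, 2, 13, 17]
  Merge [0, 11, 17, 30] + [-4, 2, 13, 17] -> [-4, 0, 2, 11, 13, 17, 17, 30]


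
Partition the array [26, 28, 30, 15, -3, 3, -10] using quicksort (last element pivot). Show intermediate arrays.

Partition 1: pivot=-10 at index 0 -> [-10, 28, 30, 15, -3, 3, 26]
Partition 2: pivot=26 at index 4 -> [-10, 15, -3, 3, 26, 28, 30]
Partition 3: pivot=3 at index 2 -> [-10, -3, 3, 15, 26, 28, 30]
Partition 4: pivot=30 at index 6 -> [-10, -3, 3, 15, 26, 28, 30]


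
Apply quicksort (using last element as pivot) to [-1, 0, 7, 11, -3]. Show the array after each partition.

Partition 1: pivot=-3 at index 0 -> [-3, 0, 7, 11, -1]
Partition 2: pivot=-1 at index 1 -> [-3, -1, 7, 11, 0]
Partition 3: pivot=0 at index 2 -> [-3, -1, 0, 11, 7]
Partition 4: pivot=7 at index 3 -> [-3, -1, 0, 7, 11]


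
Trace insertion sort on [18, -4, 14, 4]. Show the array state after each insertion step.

First element 18 is already 'sorted'
Insert -4: shifted 1 elements -> [-4, 18, 14, 4]
Insert 14: shifted 1 elements -> [-4, 14, 18, 4]
Insert 4: shifted 2 elements -> [-4, 4, 14, 18]


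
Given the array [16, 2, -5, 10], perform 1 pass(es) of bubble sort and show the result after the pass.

After pass 1: [2, -5, 10, 16] (3 swaps)
Total swaps: 3


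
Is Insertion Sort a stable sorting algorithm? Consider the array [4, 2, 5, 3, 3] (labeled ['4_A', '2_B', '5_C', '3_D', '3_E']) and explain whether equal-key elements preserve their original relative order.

Trace Insertion Sort on the labeled array (the key is the number; the letter only tracks identity):
  Insert 2_B at index 0: [2_B, 4_A, 5_C, 3_D, 3_E]
  Insert 5_C at index 2: [2_B, 4_A, 5_C, 3_D, 3_E]
  Insert 3_D at index 1: [2_B, 3_D, 4_A, 5_C, 3_E]
  Insert 3_E at index 2: [2_B, 3_D, 3_E, 4_A, 5_C]
Final order: [2_B, 3_D, 3_E, 4_A, 5_C]
Equal keys:
  value 3: originally 3_D, 3_E; after sorting 3_D, 3_E -> order preserved
All equal keys kept their original relative order. Insertion Sort is stable: elements are shifted only while they are strictly greater than the key, so a key is inserted after any equal elements already placed.
Answer: Stable


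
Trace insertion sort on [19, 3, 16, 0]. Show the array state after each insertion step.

First element 19 is already 'sorted'
Insert 3: shifted 1 elements -> [3, 19, 16, 0]
Insert 16: shifted 1 elements -> [3, 16, 19, 0]
Insert 0: shifted 3 elements -> [0, 3, 16, 19]


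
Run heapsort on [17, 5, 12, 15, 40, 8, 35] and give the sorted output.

Build heap: [40, 17, 35, 15, 5, 8, 12]
Extract 40: [35, 17, 12, 15, 5, 8, 40]
Extract 35: [17, 15, 12, 8, 5, 35, 40]
Extract 17: [15, 8, 12, 5, 17, 35, 40]
Extract 15: [12, 8, 5, 15, 17, 35, 40]
Extract 12: [8, 5, 12, 15, 17, 35, 40]
Extract 8: [5, 8, 12, 15, 17, 35, 40]


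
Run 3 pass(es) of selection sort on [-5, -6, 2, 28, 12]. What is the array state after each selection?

Pass 1: Select minimum -6 at index 1, swap -> [-6, -5, 2, 28, 12]
Pass 2: Select minimum -5 at index 1, swap -> [-6, -5, 2, 28, 12]
Pass 3: Select minimum 2 at index 2, swap -> [-6, -5, 2, 28, 12]


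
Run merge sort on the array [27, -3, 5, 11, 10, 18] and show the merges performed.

Divide and conquer:
  Merge [-3] + [5] -> [-3, 5]
  Merge [27] + [-3, 5] -> [-3, 5, 27]
  Merge [10] + [18] -> [10, 18]
  Merge [11] + [10, 18] -> [10, 11, 18]
  Merge [-3, 5, 27] + [10, 11, 18] -> [-3, 5, 10, 11, 18, 27]


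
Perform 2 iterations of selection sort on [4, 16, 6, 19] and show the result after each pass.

Pass 1: Select minimum 4 at index 0, swap -> [4, 16, 6, 19]
Pass 2: Select minimum 6 at index 2, swap -> [4, 6, 16, 19]


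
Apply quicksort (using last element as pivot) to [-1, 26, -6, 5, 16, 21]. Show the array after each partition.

Partition 1: pivot=21 at index 4 -> [-1, -6, 5, 16, 21, 26]
Partition 2: pivot=16 at index 3 -> [-1, -6, 5, 16, 21, 26]
Partition 3: pivot=5 at index 2 -> [-1, -6, 5, 16, 21, 26]
Partition 4: pivot=-6 at index 0 -> [-6, -1, 5, 16, 21, 26]


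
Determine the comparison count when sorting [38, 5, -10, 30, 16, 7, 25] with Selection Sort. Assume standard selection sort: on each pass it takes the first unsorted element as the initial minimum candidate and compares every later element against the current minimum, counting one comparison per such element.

Pass 1: scan indices 1..6 for the minimum = 6 comparison(s); min is -10, place at index 0 -> [-10, 5, 38, 30, 16, 7, 25]
Pass 2: scan indices 2..6 for the minimum = 5 comparison(s); min is 5, place at index 1 -> [-10, 5, 38, 30, 16, 7, 25]
Pass 3: scan indices 3..6 for the minimum = 4 comparison(s); min is 7, place at index 2 -> [-10, 5, 7, 30, 16, 38, 25]
Pass 4: scan indices 4..6 for the minimum = 3 comparison(s); min is 16, place at index 3 -> [-10, 5, 7, 16, 30, 38, 25]
Pass 5: scan indices 5..6 for the minimum = 2 comparison(s); min is 25, place at index 4 -> [-10, 5, 7, 16, 25, 38, 30]
Pass 6: scan indices 6..6 for the minimum = 1 comparison(s); min is 30, place at index 5 -> [-10, 5, 7, 16, 25, 30, 38]
Selection sort always scans the whole unsorted suffix, so the count is (n-1) + (n-2) + ... + 1 = n(n-1)/2 = 7*6/2 = 21 regardless of the input order.
Total comparisons: 6 + 5 + 4 + 3 + 2 + 1 = 21


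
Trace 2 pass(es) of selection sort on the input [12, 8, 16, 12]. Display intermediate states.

Pass 1: Select minimum 8 at index 1, swap -> [8, 12, 16, 12]
Pass 2: Select minimum 12 at index 1, swap -> [8, 12, 16, 12]


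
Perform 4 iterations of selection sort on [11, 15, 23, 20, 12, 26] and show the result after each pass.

Pass 1: Select minimum 11 at index 0, swap -> [11, 15, 23, 20, 12, 26]
Pass 2: Select minimum 12 at index 4, swap -> [11, 12, 23, 20, 15, 26]
Pass 3: Select minimum 15 at index 4, swap -> [11, 12, 15, 20, 23, 26]
Pass 4: Select minimum 20 at index 3, swap -> [11, 12, 15, 20, 23, 26]


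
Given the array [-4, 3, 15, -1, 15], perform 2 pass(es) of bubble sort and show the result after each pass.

After pass 1: [-4, 3, -1, 15, 15] (1 swaps)
After pass 2: [-4, -1, 3, 15, 15] (1 swaps)
Total swaps: 2


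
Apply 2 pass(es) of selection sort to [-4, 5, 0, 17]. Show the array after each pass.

Pass 1: Select minimum -4 at index 0, swap -> [-4, 5, 0, 17]
Pass 2: Select minimum 0 at index 2, swap -> [-4, 0, 5, 17]


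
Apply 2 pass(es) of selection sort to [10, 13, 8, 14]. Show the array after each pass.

Pass 1: Select minimum 8 at index 2, swap -> [8, 13, 10, 14]
Pass 2: Select minimum 10 at index 2, swap -> [8, 10, 13, 14]


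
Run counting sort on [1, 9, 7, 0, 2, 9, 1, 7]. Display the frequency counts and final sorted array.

Count array: [1, 2, 1, 0, 0, 0, 0, 2, 0, 2]
(count[i] = number of elements equal to i)
Cumulative count: [1, 3, 4, 4, 4, 4, 4, 6, 6, 8]
Sorted: [0, 1, 1, 2, 7, 7, 9, 9]


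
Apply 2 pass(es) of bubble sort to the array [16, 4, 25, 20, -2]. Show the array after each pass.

After pass 1: [4, 16, 20, -2, 25] (3 swaps)
After pass 2: [4, 16, -2, 20, 25] (1 swaps)
Total swaps: 4


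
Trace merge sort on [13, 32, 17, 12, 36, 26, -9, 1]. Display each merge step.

Divide and conquer:
  Merge [13] + [32] -> [13, 32]
  Merge [17] + [12] -> [12, 17]
  Merge [13, 32] + [12, 17] -> [12, 13, 17, 32]
  Merge [36] + [26] -> [26, 36]
  Merge [-9] + [1] -> [-9, 1]
  Merge [26, 36] + [-9, 1] -> [-9, 1, 26, 36]
  Merge [12, 13, 17, 32] + [-9, 1, 26, 36] -> [-9, 1, 12, 13, 17, 26, 32, 36]


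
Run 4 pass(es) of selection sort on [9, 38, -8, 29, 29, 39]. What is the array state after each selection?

Pass 1: Select minimum -8 at index 2, swap -> [-8, 38, 9, 29, 29, 39]
Pass 2: Select minimum 9 at index 2, swap -> [-8, 9, 38, 29, 29, 39]
Pass 3: Select minimum 29 at index 3, swap -> [-8, 9, 29, 38, 29, 39]
Pass 4: Select minimum 29 at index 4, swap -> [-8, 9, 29, 29, 38, 39]


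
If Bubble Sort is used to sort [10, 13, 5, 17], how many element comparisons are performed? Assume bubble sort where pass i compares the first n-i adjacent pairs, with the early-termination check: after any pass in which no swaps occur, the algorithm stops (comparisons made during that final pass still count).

Pass 1: compare adjacent pairs (0,1)..(2,3) = 3 comparison(s), 1 swap(s) -> [10, 5, 13, 17]
Pass 2: compare adjacent pairs (0,1)..(1,2) = 2 comparison(s), 1 swap(s) -> [5, 10, 13, 17]
Pass 3: compare adjacent pairs (0,1)..(0,1) = 1 comparison(s), 0 swap(s) -> [5, 10, 13, 17]
No swaps in this pass, so bubble sort stops here.
Total comparisons: 3 + 2 + 1 = 6


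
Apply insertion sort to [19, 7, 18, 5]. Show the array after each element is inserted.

First element 19 is already 'sorted'
Insert 7: shifted 1 elements -> [7, 19, 18, 5]
Insert 18: shifted 1 elements -> [7, 18, 19, 5]
Insert 5: shifted 3 elements -> [5, 7, 18, 19]


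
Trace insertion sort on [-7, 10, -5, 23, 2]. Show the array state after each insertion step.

First element -7 is already 'sorted'
Insert 10: shifted 0 elements -> [-7, 10, -5, 23, 2]
Insert -5: shifted 1 elements -> [-7, -5, 10, 23, 2]
Insert 23: shifted 0 elements -> [-7, -5, 10, 23, 2]
Insert 2: shifted 2 elements -> [-7, -5, 2, 10, 23]


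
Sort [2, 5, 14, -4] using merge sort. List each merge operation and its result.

Divide and conquer:
  Merge [2] + [5] -> [2, 5]
  Merge [14] + [-4] -> [-4, 14]
  Merge [2, 5] + [-4, 14] -> [-4, 2, 5, 14]


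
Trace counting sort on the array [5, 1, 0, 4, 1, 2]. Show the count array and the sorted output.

Count array: [1, 2, 1, 0, 1, 1]
(count[i] = number of elements equal to i)
Cumulative count: [1, 3, 4, 4, 5, 6]
Sorted: [0, 1, 1, 2, 4, 5]


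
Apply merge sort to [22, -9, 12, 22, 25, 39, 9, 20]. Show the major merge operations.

Divide and conquer:
  Merge [22] + [-9] -> [-9, 22]
  Merge [12] + [22] -> [12, 22]
  Merge [-9, 22] + [12, 22] -> [-9, 12, 22, 22]
  Merge [25] + [39] -> [25, 39]
  Merge [9] + [20] -> [9, 20]
  Merge [25, 39] + [9, 20] -> [9, 20, 25, 39]
  Merge [-9, 12, 22, 22] + [9, 20, 25, 39] -> [-9, 9, 12, 20, 22, 22, 25, 39]


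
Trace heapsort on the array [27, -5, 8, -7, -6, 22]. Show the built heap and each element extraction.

Build heap: [27, -5, 22, -7, -6, 8]
Extract 27: [22, -5, 8, -7, -6, 27]
Extract 22: [8, -5, -6, -7, 22, 27]
Extract 8: [-5, -7, -6, 8, 22, 27]
Extract -5: [-6, -7, -5, 8, 22, 27]
Extract -6: [-7, -6, -5, 8, 22, 27]


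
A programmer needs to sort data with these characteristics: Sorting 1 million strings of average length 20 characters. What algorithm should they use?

Best choice: MSD radix sort or Mergesort
Reason: MSD radix sort is a non-comparison sort that buckets the strings by successive character positions, running in time proportional to the total number of characters examined rather than O(n log n) string comparisons; mergesort is a stable O(n log n)-comparison alternative that works for arbitrary variable-length keys


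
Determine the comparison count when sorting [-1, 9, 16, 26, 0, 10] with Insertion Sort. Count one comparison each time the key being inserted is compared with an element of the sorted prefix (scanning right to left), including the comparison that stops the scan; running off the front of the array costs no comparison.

Insert 9: -1 <= 9 (stop) = 1 comparison(s) -> [-1, 9, 16, 26, 0, 10]
Insert 16: 9 <= 16 (stop) = 1 comparison(s) -> [-1, 9, 16, 26, 0, 10]
Insert 26: 16 <= 26 (stop) = 1 comparison(s) -> [-1, 9, 16, 26, 0, 10]
Insert 0: 26 > 0 (shift), 16 > 0 (shift), 9 > 0 (shift), -1 <= 0 (stop) = 4 comparison(s) -> [-1, 0, 9, 16, 26, 10]
Insert 10: 26 > 10 (shift), 16 > 10 (shift), 9 <= 10 (stop) = 3 comparison(s) -> [-1, 0, 9, 10, 16, 26]
Total comparisons: 1 + 1 + 1 + 4 + 3 = 10


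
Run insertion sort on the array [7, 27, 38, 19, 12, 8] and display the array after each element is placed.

First element 7 is already 'sorted'
Insert 27: shifted 0 elements -> [7, 27, 38, 19, 12, 8]
Insert 38: shifted 0 elements -> [7, 27, 38, 19, 12, 8]
Insert 19: shifted 2 elements -> [7, 19, 27, 38, 12, 8]
Insert 12: shifted 3 elements -> [7, 12, 19, 27, 38, 8]
Insert 8: shifted 4 elements -> [7, 8, 12, 19, 27, 38]


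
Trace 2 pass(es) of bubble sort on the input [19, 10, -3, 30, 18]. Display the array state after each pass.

After pass 1: [10, -3, 19, 18, 30] (3 swaps)
After pass 2: [-3, 10, 18, 19, 30] (2 swaps)
Total swaps: 5


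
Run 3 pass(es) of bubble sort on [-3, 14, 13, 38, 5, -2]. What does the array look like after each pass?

After pass 1: [-3, 13, 14, 5, -2, 38] (3 swaps)
After pass 2: [-3, 13, 5, -2, 14, 38] (2 swaps)
After pass 3: [-3, 5, -2, 13, 14, 38] (2 swaps)
Total swaps: 7


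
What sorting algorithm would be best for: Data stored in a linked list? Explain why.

Best choice: Merge sort
Reason: Merge sort doesn't require random access; can be done in O(1) extra space for linked lists


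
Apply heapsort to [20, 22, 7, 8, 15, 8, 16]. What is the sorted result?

Build heap: [22, 20, 16, 8, 15, 8, 7]
Extract 22: [20, 15, 16, 8, 7, 8, 22]
Extract 20: [16, 15, 8, 8, 7, 20, 22]
Extract 16: [15, 8, 8, 7, 16, 20, 22]
Extract 15: [8, 7, 8, 15, 16, 20, 22]
Extract 8: [8, 7, 8, 15, 16, 20, 22]
Extract 8: [7, 8, 8, 15, 16, 20, 22]


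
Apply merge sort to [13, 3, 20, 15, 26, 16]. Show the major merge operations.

Divide and conquer:
  Merge [3] + [20] -> [3, 20]
  Merge [13] + [3, 20] -> [3, 13, 20]
  Merge [26] + [16] -> [16, 26]
  Merge [15] + [16, 26] -> [15, 16, 26]
  Merge [3, 13, 20] + [15, 16, 26] -> [3, 13, 15, 16, 20, 26]


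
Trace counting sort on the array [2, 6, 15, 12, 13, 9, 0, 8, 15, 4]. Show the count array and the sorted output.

Count array: [1, 0, 1, 0, 1, 0, 1, 0, 1, 1, 0, 0, 1, 1, 0, 2]
(count[i] = number of elements equal to i)
Cumulative count: [1, 1, 2, 2, 3, 3, 4, 4, 5, 6, 6, 6, 7, 8, 8, 10]
Sorted: [0, 2, 4, 6, 8, 9, 12, 13, 15, 15]


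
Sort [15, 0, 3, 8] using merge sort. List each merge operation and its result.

Divide and conquer:
  Merge [15] + [0] -> [0, 15]
  Merge [3] + [8] -> [3, 8]
  Merge [0, 15] + [3, 8] -> [0, 3, 8, 15]


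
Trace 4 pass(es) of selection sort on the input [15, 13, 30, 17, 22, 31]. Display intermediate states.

Pass 1: Select minimum 13 at index 1, swap -> [13, 15, 30, 17, 22, 31]
Pass 2: Select minimum 15 at index 1, swap -> [13, 15, 30, 17, 22, 31]
Pass 3: Select minimum 17 at index 3, swap -> [13, 15, 17, 30, 22, 31]
Pass 4: Select minimum 22 at index 4, swap -> [13, 15, 17, 22, 30, 31]


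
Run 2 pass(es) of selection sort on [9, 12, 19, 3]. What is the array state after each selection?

Pass 1: Select minimum 3 at index 3, swap -> [3, 12, 19, 9]
Pass 2: Select minimum 9 at index 3, swap -> [3, 9, 19, 12]


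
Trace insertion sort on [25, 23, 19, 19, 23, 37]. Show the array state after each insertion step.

First element 25 is already 'sorted'
Insert 23: shifted 1 elements -> [23, 25, 19, 19, 23, 37]
Insert 19: shifted 2 elements -> [19, 23, 25, 19, 23, 37]
Insert 19: shifted 2 elements -> [19, 19, 23, 25, 23, 37]
Insert 23: shifted 1 elements -> [19, 19, 23, 23, 25, 37]
Insert 37: shifted 0 elements -> [19, 19, 23, 23, 25, 37]


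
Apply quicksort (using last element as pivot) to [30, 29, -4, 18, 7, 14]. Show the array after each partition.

Partition 1: pivot=14 at index 2 -> [-4, 7, 14, 18, 29, 30]
Partition 2: pivot=7 at index 1 -> [-4, 7, 14, 18, 29, 30]
Partition 3: pivot=30 at index 5 -> [-4, 7, 14, 18, 29, 30]
Partition 4: pivot=29 at index 4 -> [-4, 7, 14, 18, 29, 30]


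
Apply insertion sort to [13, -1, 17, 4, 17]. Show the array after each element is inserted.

First element 13 is already 'sorted'
Insert -1: shifted 1 elements -> [-1, 13, 17, 4, 17]
Insert 17: shifted 0 elements -> [-1, 13, 17, 4, 17]
Insert 4: shifted 2 elements -> [-1, 4, 13, 17, 17]
Insert 17: shifted 0 elements -> [-1, 4, 13, 17, 17]


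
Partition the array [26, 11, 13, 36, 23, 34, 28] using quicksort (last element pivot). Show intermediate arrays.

Partition 1: pivot=28 at index 4 -> [26, 11, 13, 23, 28, 34, 36]
Partition 2: pivot=23 at index 2 -> [11, 13, 23, 26, 28, 34, 36]
Partition 3: pivot=13 at index 1 -> [11, 13, 23, 26, 28, 34, 36]
Partition 4: pivot=36 at index 6 -> [11, 13, 23, 26, 28, 34, 36]


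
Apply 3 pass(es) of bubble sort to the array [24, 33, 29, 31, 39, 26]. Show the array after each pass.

After pass 1: [24, 29, 31, 33, 26, 39] (3 swaps)
After pass 2: [24, 29, 31, 26, 33, 39] (1 swaps)
After pass 3: [24, 29, 26, 31, 33, 39] (1 swaps)
Total swaps: 5


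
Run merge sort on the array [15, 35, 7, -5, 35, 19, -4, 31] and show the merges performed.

Divide and conquer:
  Merge [15] + [35] -> [15, 35]
  Merge [7] + [-5] -> [-5, 7]
  Merge [15, 35] + [-5, 7] -> [-5, 7, 15, 35]
  Merge [35] + [19] -> [19, 35]
  Merge [-4] + [31] -> [-4, 31]
  Merge [19, 35] + [-4, 31] -> [-4, 19, 31, 35]
  Merge [-5, 7, 15, 35] + [-4, 19, 31, 35] -> [-5, -4, 7, 15, 19, 31, 35, 35]


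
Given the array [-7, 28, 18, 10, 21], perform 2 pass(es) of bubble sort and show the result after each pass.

After pass 1: [-7, 18, 10, 21, 28] (3 swaps)
After pass 2: [-7, 10, 18, 21, 28] (1 swaps)
Total swaps: 4


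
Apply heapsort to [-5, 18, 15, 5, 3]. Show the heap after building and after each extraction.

Build heap: [18, 5, 15, -5, 3]
Extract 18: [15, 5, 3, -5, 18]
Extract 15: [5, -5, 3, 15, 18]
Extract 5: [3, -5, 5, 15, 18]
Extract 3: [-5, 3, 5, 15, 18]


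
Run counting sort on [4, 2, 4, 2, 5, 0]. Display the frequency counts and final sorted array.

Count array: [1, 0, 2, 0, 2, 1]
(count[i] = number of elements equal to i)
Cumulative count: [1, 1, 3, 3, 5, 6]
Sorted: [0, 2, 2, 4, 4, 5]


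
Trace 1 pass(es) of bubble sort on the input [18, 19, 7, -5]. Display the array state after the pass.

After pass 1: [18, 7, -5, 19] (2 swaps)
Total swaps: 2


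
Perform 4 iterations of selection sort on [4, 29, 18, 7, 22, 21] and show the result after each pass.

Pass 1: Select minimum 4 at index 0, swap -> [4, 29, 18, 7, 22, 21]
Pass 2: Select minimum 7 at index 3, swap -> [4, 7, 18, 29, 22, 21]
Pass 3: Select minimum 18 at index 2, swap -> [4, 7, 18, 29, 22, 21]
Pass 4: Select minimum 21 at index 5, swap -> [4, 7, 18, 21, 22, 29]


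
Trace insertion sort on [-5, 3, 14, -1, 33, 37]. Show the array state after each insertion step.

First element -5 is already 'sorted'
Insert 3: shifted 0 elements -> [-5, 3, 14, -1, 33, 37]
Insert 14: shifted 0 elements -> [-5, 3, 14, -1, 33, 37]
Insert -1: shifted 2 elements -> [-5, -1, 3, 14, 33, 37]
Insert 33: shifted 0 elements -> [-5, -1, 3, 14, 33, 37]
Insert 37: shifted 0 elements -> [-5, -1, 3, 14, 33, 37]


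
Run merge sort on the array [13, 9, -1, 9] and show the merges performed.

Divide and conquer:
  Merge [13] + [9] -> [9, 13]
  Merge [-1] + [9] -> [-1, 9]
  Merge [9, 13] + [-1, 9] -> [-1, 9, 9, 13]


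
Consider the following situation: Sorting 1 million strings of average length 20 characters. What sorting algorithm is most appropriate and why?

Best choice: MSD radix sort or Mergesort
Reason: MSD radix sort is a non-comparison sort that buckets the strings by successive character positions, running in time proportional to the total number of characters examined rather than O(n log n) string comparisons; mergesort is a stable O(n log n)-comparison alternative that works for arbitrary variable-length keys


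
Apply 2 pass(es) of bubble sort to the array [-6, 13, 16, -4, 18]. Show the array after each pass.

After pass 1: [-6, 13, -4, 16, 18] (1 swaps)
After pass 2: [-6, -4, 13, 16, 18] (1 swaps)
Total swaps: 2


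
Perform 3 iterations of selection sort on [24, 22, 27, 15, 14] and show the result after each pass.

Pass 1: Select minimum 14 at index 4, swap -> [14, 22, 27, 15, 24]
Pass 2: Select minimum 15 at index 3, swap -> [14, 15, 27, 22, 24]
Pass 3: Select minimum 22 at index 3, swap -> [14, 15, 22, 27, 24]


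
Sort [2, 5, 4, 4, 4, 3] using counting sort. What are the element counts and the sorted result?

Count array: [0, 0, 1, 1, 3, 1]
(count[i] = number of elements equal to i)
Cumulative count: [0, 0, 1, 2, 5, 6]
Sorted: [2, 3, 4, 4, 4, 5]


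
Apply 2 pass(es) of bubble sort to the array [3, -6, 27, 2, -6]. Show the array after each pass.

After pass 1: [-6, 3, 2, -6, 27] (3 swaps)
After pass 2: [-6, 2, -6, 3, 27] (2 swaps)
Total swaps: 5


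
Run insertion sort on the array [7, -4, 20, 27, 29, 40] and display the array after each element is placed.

First element 7 is already 'sorted'
Insert -4: shifted 1 elements -> [-4, 7, 20, 27, 29, 40]
Insert 20: shifted 0 elements -> [-4, 7, 20, 27, 29, 40]
Insert 27: shifted 0 elements -> [-4, 7, 20, 27, 29, 40]
Insert 29: shifted 0 elements -> [-4, 7, 20, 27, 29, 40]
Insert 40: shifted 0 elements -> [-4, 7, 20, 27, 29, 40]


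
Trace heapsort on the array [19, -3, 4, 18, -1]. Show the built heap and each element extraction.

Build heap: [19, 18, 4, -3, -1]
Extract 19: [18, -1, 4, -3, 19]
Extract 18: [4, -1, -3, 18, 19]
Extract 4: [-1, -3, 4, 18, 19]
Extract -1: [-3, -1, 4, 18, 19]


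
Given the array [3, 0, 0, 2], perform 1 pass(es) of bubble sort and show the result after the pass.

After pass 1: [0, 0, 2, 3] (3 swaps)
Total swaps: 3


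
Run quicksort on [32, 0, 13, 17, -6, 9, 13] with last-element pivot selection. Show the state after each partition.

Partition 1: pivot=13 at index 4 -> [0, 13, -6, 9, 13, 17, 32]
Partition 2: pivot=9 at index 2 -> [0, -6, 9, 13, 13, 17, 32]
Partition 3: pivot=-6 at index 0 -> [-6, 0, 9, 13, 13, 17, 32]
Partition 4: pivot=32 at index 6 -> [-6, 0, 9, 13, 13, 17, 32]


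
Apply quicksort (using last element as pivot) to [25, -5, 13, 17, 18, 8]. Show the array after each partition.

Partition 1: pivot=8 at index 1 -> [-5, 8, 13, 17, 18, 25]
Partition 2: pivot=25 at index 5 -> [-5, 8, 13, 17, 18, 25]
Partition 3: pivot=18 at index 4 -> [-5, 8, 13, 17, 18, 25]
Partition 4: pivot=17 at index 3 -> [-5, 8, 13, 17, 18, 25]
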